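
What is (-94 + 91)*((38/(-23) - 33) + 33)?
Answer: 114/23 ≈ 4.9565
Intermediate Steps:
(-94 + 91)*((38/(-23) - 33) + 33) = -3*((38*(-1/23) - 33) + 33) = -3*((-38/23 - 33) + 33) = -3*(-797/23 + 33) = -3*(-38/23) = 114/23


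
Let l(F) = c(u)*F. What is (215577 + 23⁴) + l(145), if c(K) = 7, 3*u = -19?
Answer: 496433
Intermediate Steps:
u = -19/3 (u = (⅓)*(-19) = -19/3 ≈ -6.3333)
l(F) = 7*F
(215577 + 23⁴) + l(145) = (215577 + 23⁴) + 7*145 = (215577 + 279841) + 1015 = 495418 + 1015 = 496433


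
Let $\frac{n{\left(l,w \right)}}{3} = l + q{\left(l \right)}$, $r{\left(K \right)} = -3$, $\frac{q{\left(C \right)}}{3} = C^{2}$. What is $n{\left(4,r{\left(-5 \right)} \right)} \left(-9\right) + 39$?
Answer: $-1365$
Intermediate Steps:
$q{\left(C \right)} = 3 C^{2}$
$n{\left(l,w \right)} = 3 l + 9 l^{2}$ ($n{\left(l,w \right)} = 3 \left(l + 3 l^{2}\right) = 3 l + 9 l^{2}$)
$n{\left(4,r{\left(-5 \right)} \right)} \left(-9\right) + 39 = 3 \cdot 4 \left(1 + 3 \cdot 4\right) \left(-9\right) + 39 = 3 \cdot 4 \left(1 + 12\right) \left(-9\right) + 39 = 3 \cdot 4 \cdot 13 \left(-9\right) + 39 = 156 \left(-9\right) + 39 = -1404 + 39 = -1365$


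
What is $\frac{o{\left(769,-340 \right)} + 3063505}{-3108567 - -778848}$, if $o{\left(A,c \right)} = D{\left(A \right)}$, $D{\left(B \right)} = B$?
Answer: $- \frac{3064274}{2329719} \approx -1.3153$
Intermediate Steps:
$o{\left(A,c \right)} = A$
$\frac{o{\left(769,-340 \right)} + 3063505}{-3108567 - -778848} = \frac{769 + 3063505}{-3108567 - -778848} = \frac{3064274}{-3108567 + 778848} = \frac{3064274}{-2329719} = 3064274 \left(- \frac{1}{2329719}\right) = - \frac{3064274}{2329719}$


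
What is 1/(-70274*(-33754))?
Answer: 1/2372028596 ≈ 4.2158e-10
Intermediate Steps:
1/(-70274*(-33754)) = -1/70274*(-1/33754) = 1/2372028596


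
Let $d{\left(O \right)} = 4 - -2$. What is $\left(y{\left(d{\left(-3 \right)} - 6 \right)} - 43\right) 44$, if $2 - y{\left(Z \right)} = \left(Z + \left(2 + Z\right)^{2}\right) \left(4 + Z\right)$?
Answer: $-2508$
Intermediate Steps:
$d{\left(O \right)} = 6$ ($d{\left(O \right)} = 4 + 2 = 6$)
$y{\left(Z \right)} = 2 - \left(4 + Z\right) \left(Z + \left(2 + Z\right)^{2}\right)$ ($y{\left(Z \right)} = 2 - \left(Z + \left(2 + Z\right)^{2}\right) \left(4 + Z\right) = 2 - \left(4 + Z\right) \left(Z + \left(2 + Z\right)^{2}\right)$)
$\left(y{\left(d{\left(-3 \right)} - 6 \right)} - 43\right) 44 = \left(\left(-14 - \left(6 - 6\right)^{3} - 24 \left(6 - 6\right) - 9 \left(6 - 6\right)^{2}\right) - 43\right) 44 = \left(\left(-14 - 0^{3} - 0 - 9 \cdot 0^{2}\right) - 43\right) 44 = \left(\left(-14 - 0 + 0 - 0\right) - 43\right) 44 = \left(\left(-14 + 0 + 0 + 0\right) - 43\right) 44 = \left(-14 - 43\right) 44 = \left(-57\right) 44 = -2508$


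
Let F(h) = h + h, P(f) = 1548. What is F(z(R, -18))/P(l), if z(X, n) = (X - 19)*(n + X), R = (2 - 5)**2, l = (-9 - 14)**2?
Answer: 5/43 ≈ 0.11628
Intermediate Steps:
l = 529 (l = (-23)**2 = 529)
R = 9 (R = (-3)**2 = 9)
z(X, n) = (-19 + X)*(X + n)
F(h) = 2*h
F(z(R, -18))/P(l) = (2*(9**2 - 19*9 - 19*(-18) + 9*(-18)))/1548 = (2*(81 - 171 + 342 - 162))*(1/1548) = (2*90)*(1/1548) = 180*(1/1548) = 5/43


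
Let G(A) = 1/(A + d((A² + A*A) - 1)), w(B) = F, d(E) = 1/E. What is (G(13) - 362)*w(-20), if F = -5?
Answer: 7929735/4382 ≈ 1809.6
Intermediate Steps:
w(B) = -5
G(A) = 1/(A + 1/(-1 + 2*A²)) (G(A) = 1/(A + 1/((A² + A*A) - 1)) = 1/(A + 1/((A² + A²) - 1)) = 1/(A + 1/(2*A² - 1)) = 1/(A + 1/(-1 + 2*A²)))
(G(13) - 362)*w(-20) = ((-1 + 2*13²)/(1 - 1*13 + 2*13³) - 362)*(-5) = ((-1 + 2*169)/(1 - 13 + 2*2197) - 362)*(-5) = ((-1 + 338)/(1 - 13 + 4394) - 362)*(-5) = (337/4382 - 362)*(-5) = -1585947/4382*(-5) = 7929735/4382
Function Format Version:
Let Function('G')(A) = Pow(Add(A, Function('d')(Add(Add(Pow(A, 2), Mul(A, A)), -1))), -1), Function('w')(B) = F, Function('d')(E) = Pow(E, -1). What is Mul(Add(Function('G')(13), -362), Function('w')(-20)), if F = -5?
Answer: Rational(7929735, 4382) ≈ 1809.6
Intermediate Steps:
Function('w')(B) = -5
Function('G')(A) = Pow(Add(A, Pow(Add(-1, Mul(2, Pow(A, 2))), -1)), -1) (Function('G')(A) = Pow(Add(A, Pow(Add(Add(Pow(A, 2), Mul(A, A)), -1), -1)), -1) = Pow(Add(A, Pow(Add(Add(Pow(A, 2), Pow(A, 2)), -1), -1)), -1) = Pow(Add(A, Pow(Add(Mul(2, Pow(A, 2)), -1), -1)), -1) = Pow(Add(A, Pow(Add(-1, Mul(2, Pow(A, 2))), -1)), -1))
Mul(Add(Function('G')(13), -362), Function('w')(-20)) = Mul(Add(Mul(Pow(Add(1, Mul(-1, 13), Mul(2, Pow(13, 3))), -1), Add(-1, Mul(2, Pow(13, 2)))), -362), -5) = Mul(Add(Mul(Pow(Add(1, -13, Mul(2, 2197)), -1), Add(-1, Mul(2, 169))), -362), -5) = Mul(Add(Mul(Pow(Add(1, -13, 4394), -1), Add(-1, 338)), -362), -5) = Mul(Add(Mul(Pow(4382, -1), 337), -362), -5) = Mul(Add(Mul(Rational(1, 4382), 337), -362), -5) = Mul(Add(Rational(337, 4382), -362), -5) = Mul(Rational(-1585947, 4382), -5) = Rational(7929735, 4382)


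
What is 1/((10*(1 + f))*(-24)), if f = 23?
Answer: -1/5760 ≈ -0.00017361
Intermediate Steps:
1/((10*(1 + f))*(-24)) = 1/((10*(1 + 23))*(-24)) = 1/((10*24)*(-24)) = 1/(240*(-24)) = 1/(-5760) = -1/5760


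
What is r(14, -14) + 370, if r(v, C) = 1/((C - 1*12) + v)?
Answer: 4439/12 ≈ 369.92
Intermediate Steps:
r(v, C) = 1/(-12 + C + v) (r(v, C) = 1/((C - 12) + v) = 1/((-12 + C) + v) = 1/(-12 + C + v))
r(14, -14) + 370 = 1/(-12 - 14 + 14) + 370 = 1/(-12) + 370 = -1/12 + 370 = 4439/12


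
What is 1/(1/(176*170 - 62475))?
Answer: -32555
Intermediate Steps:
1/(1/(176*170 - 62475)) = 1/(1/(29920 - 62475)) = 1/(1/(-32555)) = 1/(-1/32555) = -32555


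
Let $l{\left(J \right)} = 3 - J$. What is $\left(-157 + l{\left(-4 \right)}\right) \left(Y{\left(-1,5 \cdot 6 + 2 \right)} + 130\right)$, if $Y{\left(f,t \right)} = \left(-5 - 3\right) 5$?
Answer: $-13500$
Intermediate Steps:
$Y{\left(f,t \right)} = -40$ ($Y{\left(f,t \right)} = \left(-8\right) 5 = -40$)
$\left(-157 + l{\left(-4 \right)}\right) \left(Y{\left(-1,5 \cdot 6 + 2 \right)} + 130\right) = \left(-157 + \left(3 - -4\right)\right) \left(-40 + 130\right) = \left(-157 + \left(3 + 4\right)\right) 90 = \left(-157 + 7\right) 90 = \left(-150\right) 90 = -13500$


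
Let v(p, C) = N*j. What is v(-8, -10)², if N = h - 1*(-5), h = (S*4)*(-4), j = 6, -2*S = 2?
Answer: 15876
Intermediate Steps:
S = -1 (S = -½*2 = -1)
h = 16 (h = -1*4*(-4) = -4*(-4) = 16)
N = 21 (N = 16 - 1*(-5) = 16 + 5 = 21)
v(p, C) = 126 (v(p, C) = 21*6 = 126)
v(-8, -10)² = 126² = 15876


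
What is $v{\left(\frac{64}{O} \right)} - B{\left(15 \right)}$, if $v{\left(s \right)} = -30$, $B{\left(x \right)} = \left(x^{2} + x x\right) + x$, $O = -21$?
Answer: $-495$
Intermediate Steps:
$B{\left(x \right)} = x + 2 x^{2}$ ($B{\left(x \right)} = \left(x^{2} + x^{2}\right) + x = 2 x^{2} + x = x + 2 x^{2}$)
$v{\left(\frac{64}{O} \right)} - B{\left(15 \right)} = -30 - 15 \left(1 + 2 \cdot 15\right) = -30 - 15 \left(1 + 30\right) = -30 - 15 \cdot 31 = -30 - 465 = -495$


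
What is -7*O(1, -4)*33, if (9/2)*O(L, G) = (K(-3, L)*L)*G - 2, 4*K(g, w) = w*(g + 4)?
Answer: 154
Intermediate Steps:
K(g, w) = w*(4 + g)/4 (K(g, w) = (w*(g + 4))/4 = (w*(4 + g))/4 = w*(4 + g)/4)
O(L, G) = -4/9 + G*L²/18 (O(L, G) = 2*(((L*(4 - 3)/4)*L)*G - 2)/9 = 2*((((¼)*L*1)*L)*G - 2)/9 = 2*(((L/4)*L)*G - 2)/9 = 2*((L²/4)*G - 2)/9 = 2*(G*L²/4 - 2)/9 = 2*(-2 + G*L²/4)/9 = -4/9 + G*L²/18)
-7*O(1, -4)*33 = -7*(-4/9 + (1/18)*(-4)*1²)*33 = -7*(-4/9 + (1/18)*(-4)*1)*33 = -7*(-4/9 - 2/9)*33 = -7*(-⅔)*33 = (14/3)*33 = 154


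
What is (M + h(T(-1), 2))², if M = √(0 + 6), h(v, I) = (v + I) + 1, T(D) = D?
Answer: (2 + √6)² ≈ 19.798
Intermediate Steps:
h(v, I) = 1 + I + v (h(v, I) = (I + v) + 1 = 1 + I + v)
M = √6 ≈ 2.4495
(M + h(T(-1), 2))² = (√6 + (1 + 2 - 1))² = (√6 + 2)² = (2 + √6)²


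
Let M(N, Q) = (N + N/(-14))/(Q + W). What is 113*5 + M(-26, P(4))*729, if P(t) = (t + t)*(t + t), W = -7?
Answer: 34078/133 ≈ 256.23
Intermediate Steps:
P(t) = 4*t² (P(t) = (2*t)*(2*t) = 4*t²)
M(N, Q) = 13*N/(14*(-7 + Q)) (M(N, Q) = (N + N/(-14))/(Q - 7) = (N + N*(-1/14))/(-7 + Q) = (N - N/14)/(-7 + Q) = (13*N/14)/(-7 + Q) = 13*N/(14*(-7 + Q)))
113*5 + M(-26, P(4))*729 = 113*5 + ((13/14)*(-26)/(-7 + 4*4²))*729 = 565 + ((13/14)*(-26)/(-7 + 4*16))*729 = 565 + ((13/14)*(-26)/(-7 + 64))*729 = 565 + ((13/14)*(-26)/57)*729 = 565 + ((13/14)*(-26)*(1/57))*729 = 565 - 169/399*729 = 565 - 41067/133 = 34078/133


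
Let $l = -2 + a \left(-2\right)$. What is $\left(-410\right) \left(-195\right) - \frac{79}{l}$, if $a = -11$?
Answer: $\frac{1598921}{20} \approx 79946.0$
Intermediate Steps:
$l = 20$ ($l = -2 - -22 = -2 + 22 = 20$)
$\left(-410\right) \left(-195\right) - \frac{79}{l} = \left(-410\right) \left(-195\right) - \frac{79}{20} = 79950 - \frac{79}{20} = \frac{1598921}{20}$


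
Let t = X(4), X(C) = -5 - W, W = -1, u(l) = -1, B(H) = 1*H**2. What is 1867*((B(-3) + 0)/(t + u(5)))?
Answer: -16803/5 ≈ -3360.6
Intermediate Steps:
B(H) = H**2
X(C) = -4 (X(C) = -5 - 1*(-1) = -5 + 1 = -4)
t = -4
1867*((B(-3) + 0)/(t + u(5))) = 1867*(((-3)**2 + 0)/(-4 - 1)) = 1867*((9 + 0)/(-5)) = 1867*(9*(-1/5)) = 1867*(-9/5) = -16803/5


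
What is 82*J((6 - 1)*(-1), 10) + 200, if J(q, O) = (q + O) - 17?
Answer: -784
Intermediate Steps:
J(q, O) = -17 + O + q (J(q, O) = (O + q) - 17 = -17 + O + q)
82*J((6 - 1)*(-1), 10) + 200 = 82*(-17 + 10 + (6 - 1)*(-1)) + 200 = 82*(-17 + 10 + 5*(-1)) + 200 = 82*(-17 + 10 - 5) + 200 = 82*(-12) + 200 = -984 + 200 = -784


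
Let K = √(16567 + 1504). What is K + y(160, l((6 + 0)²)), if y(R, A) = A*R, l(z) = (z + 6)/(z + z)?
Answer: 280/3 + √18071 ≈ 227.76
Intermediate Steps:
l(z) = (6 + z)/(2*z) (l(z) = (6 + z)/((2*z)) = (6 + z)*(1/(2*z)) = (6 + z)/(2*z))
K = √18071 ≈ 134.43
K + y(160, l((6 + 0)²)) = √18071 + ((6 + (6 + 0)²)/(2*((6 + 0)²)))*160 = √18071 + ((6 + 6²)/(2*(6²)))*160 = √18071 + ((½)*(6 + 36)/36)*160 = √18071 + ((½)*(1/36)*42)*160 = √18071 + (7/12)*160 = √18071 + 280/3 = 280/3 + √18071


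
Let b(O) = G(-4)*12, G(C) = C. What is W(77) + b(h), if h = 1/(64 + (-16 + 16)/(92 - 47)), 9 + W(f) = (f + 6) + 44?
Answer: 70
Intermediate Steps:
W(f) = 41 + f (W(f) = -9 + ((f + 6) + 44) = -9 + ((6 + f) + 44) = -9 + (50 + f) = 41 + f)
h = 1/64 (h = 1/(64 + 0/45) = 1/(64 + 0*(1/45)) = 1/(64 + 0) = 1/64 ≈ 0.015625)
b(O) = -48 (b(O) = -4*12 = -48)
W(77) + b(h) = (41 + 77) - 48 = 118 - 48 = 70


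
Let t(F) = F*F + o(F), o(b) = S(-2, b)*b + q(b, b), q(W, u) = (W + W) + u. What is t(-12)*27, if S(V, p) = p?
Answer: 6804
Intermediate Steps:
q(W, u) = u + 2*W (q(W, u) = 2*W + u = u + 2*W)
o(b) = b² + 3*b (o(b) = b*b + (b + 2*b) = b² + 3*b)
t(F) = F² + F*(3 + F) (t(F) = F*F + F*(3 + F) = F² + F*(3 + F))
t(-12)*27 = -12*(3 + 2*(-12))*27 = -12*(3 - 24)*27 = -12*(-21)*27 = 252*27 = 6804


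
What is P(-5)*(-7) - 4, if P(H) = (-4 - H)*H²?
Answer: -179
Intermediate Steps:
P(H) = H²*(-4 - H)
P(-5)*(-7) - 4 = ((-5)²*(-4 - 1*(-5)))*(-7) - 4 = (25*(-4 + 5))*(-7) - 4 = (25*1)*(-7) - 4 = 25*(-7) - 4 = -175 - 4 = -179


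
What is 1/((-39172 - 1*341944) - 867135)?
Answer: -1/1248251 ≈ -8.0112e-7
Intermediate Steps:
1/((-39172 - 1*341944) - 867135) = 1/((-39172 - 341944) - 867135) = 1/(-381116 - 867135) = 1/(-1248251) = -1/1248251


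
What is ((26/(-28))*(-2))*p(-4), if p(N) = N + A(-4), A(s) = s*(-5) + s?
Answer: 156/7 ≈ 22.286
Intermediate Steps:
A(s) = -4*s (A(s) = -5*s + s = -4*s)
p(N) = 16 + N (p(N) = N - 4*(-4) = N + 16 = 16 + N)
((26/(-28))*(-2))*p(-4) = ((26/(-28))*(-2))*(16 - 4) = ((26*(-1/28))*(-2))*12 = -13/14*(-2)*12 = (13/7)*12 = 156/7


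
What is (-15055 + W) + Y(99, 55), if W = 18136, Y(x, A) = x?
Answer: 3180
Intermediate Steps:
(-15055 + W) + Y(99, 55) = (-15055 + 18136) + 99 = 3081 + 99 = 3180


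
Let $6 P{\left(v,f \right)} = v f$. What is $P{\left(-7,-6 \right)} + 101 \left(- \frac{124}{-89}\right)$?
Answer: $\frac{13147}{89} \approx 147.72$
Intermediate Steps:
$P{\left(v,f \right)} = \frac{f v}{6}$ ($P{\left(v,f \right)} = \frac{v f}{6} = \frac{f v}{6}$)
$P{\left(-7,-6 \right)} + 101 \left(- \frac{124}{-89}\right) = \frac{1}{6} \left(-6\right) \left(-7\right) + 101 \left(- \frac{124}{-89}\right) = 7 + 101 \left(\left(-124\right) \left(- \frac{1}{89}\right)\right) = 7 + 101 \cdot \frac{124}{89} = 7 + \frac{12524}{89} = \frac{13147}{89}$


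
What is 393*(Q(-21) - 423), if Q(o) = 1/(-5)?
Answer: -831588/5 ≈ -1.6632e+5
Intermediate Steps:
Q(o) = -⅕ (Q(o) = 1*(-⅕) = -⅕)
393*(Q(-21) - 423) = 393*(-⅕ - 423) = 393*(-2116/5) = -831588/5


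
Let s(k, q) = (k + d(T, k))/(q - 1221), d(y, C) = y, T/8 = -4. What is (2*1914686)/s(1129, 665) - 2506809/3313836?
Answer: -2351864383253675/1211759364 ≈ -1.9409e+6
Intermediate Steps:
T = -32 (T = 8*(-4) = -32)
s(k, q) = (-32 + k)/(-1221 + q) (s(k, q) = (k - 32)/(q - 1221) = (-32 + k)/(-1221 + q))
(2*1914686)/s(1129, 665) - 2506809/3313836 = (2*1914686)/(((-32 + 1129)/(-1221 + 665))) - 2506809/3313836 = 3829372/((1097/(-556))) - 2506809*1/3313836 = 3829372/((-1/556*1097)) - 835603/1104612 = 3829372/(-1097/556) - 835603/1104612 = 3829372*(-556/1097) - 835603/1104612 = -2129130832/1097 - 835603/1104612 = -2351864383253675/1211759364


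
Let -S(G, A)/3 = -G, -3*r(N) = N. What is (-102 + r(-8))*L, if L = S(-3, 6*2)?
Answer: 894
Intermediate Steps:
r(N) = -N/3
S(G, A) = 3*G (S(G, A) = -(-3)*G = 3*G)
L = -9 (L = 3*(-3) = -9)
(-102 + r(-8))*L = (-102 - ⅓*(-8))*(-9) = (-102 + 8/3)*(-9) = -298/3*(-9) = 894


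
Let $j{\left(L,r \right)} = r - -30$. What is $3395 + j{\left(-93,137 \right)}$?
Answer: $3562$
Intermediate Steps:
$j{\left(L,r \right)} = 30 + r$ ($j{\left(L,r \right)} = r + 30 = 30 + r$)
$3395 + j{\left(-93,137 \right)} = 3395 + \left(30 + 137\right) = 3395 + 167 = 3562$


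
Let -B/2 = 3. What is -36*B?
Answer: 216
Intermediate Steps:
B = -6 (B = -2*3 = -6)
-36*B = -36*(-6) = 216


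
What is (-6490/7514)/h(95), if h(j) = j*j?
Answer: -649/6781385 ≈ -9.5703e-5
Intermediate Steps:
h(j) = j**2
(-6490/7514)/h(95) = (-6490/7514)/(95**2) = -6490*1/7514/9025 = -3245/3757*1/9025 = -649/6781385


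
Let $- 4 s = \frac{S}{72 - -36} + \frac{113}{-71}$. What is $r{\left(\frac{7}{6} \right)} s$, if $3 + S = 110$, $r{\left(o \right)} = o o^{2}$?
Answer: $\frac{1580201}{6625152} \approx 0.23852$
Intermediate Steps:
$r{\left(o \right)} = o^{3}$
$S = 107$ ($S = -3 + 110 = 107$)
$s = \frac{4607}{30672}$ ($s = - \frac{\frac{107}{72 - -36} + \frac{113}{-71}}{4} = - \frac{\frac{107}{72 + 36} + 113 \left(- \frac{1}{71}\right)}{4} = - \frac{\frac{107}{108} - \frac{113}{71}}{4} = \left(- \frac{1}{4}\right) \left(- \frac{4607}{7668}\right) = \frac{4607}{30672} \approx 0.1502$)
$r{\left(\frac{7}{6} \right)} s = \left(\frac{7}{6}\right)^{3} \cdot \frac{4607}{30672} = \frac{343}{216} \cdot \frac{4607}{30672} = \frac{1580201}{6625152}$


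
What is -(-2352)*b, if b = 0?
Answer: 0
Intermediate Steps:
-(-2352)*b = -(-2352)*0 = -392*0 = 0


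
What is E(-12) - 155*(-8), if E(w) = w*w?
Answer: 1384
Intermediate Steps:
E(w) = w**2
E(-12) - 155*(-8) = (-12)**2 - 155*(-8) = 144 + 1240 = 1384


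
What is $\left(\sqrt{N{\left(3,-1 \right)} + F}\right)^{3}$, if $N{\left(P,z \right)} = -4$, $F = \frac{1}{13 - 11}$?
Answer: $- \frac{7 i \sqrt{14}}{4} \approx - 6.5479 i$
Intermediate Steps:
$F = \frac{1}{2} \approx 0.5$
$\left(\sqrt{N{\left(3,-1 \right)} + F}\right)^{3} = \left(\sqrt{-4 + \frac{1}{2}}\right)^{3} = \left(\sqrt{- \frac{7}{2}}\right)^{3} = \left(\frac{i \sqrt{14}}{2}\right)^{3} = - \frac{7 i \sqrt{14}}{4}$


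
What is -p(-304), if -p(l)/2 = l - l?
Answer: 0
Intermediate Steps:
p(l) = 0 (p(l) = -2*(l - l) = -2*0 = 0)
-p(-304) = -1*0 = 0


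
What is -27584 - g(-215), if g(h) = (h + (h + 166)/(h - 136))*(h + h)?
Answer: -42110864/351 ≈ -1.1997e+5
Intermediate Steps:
g(h) = 2*h*(h + (166 + h)/(-136 + h)) (g(h) = (h + (166 + h)/(-136 + h))*(2*h) = 2*h*(h + (166 + h)/(-136 + h)))
-27584 - g(-215) = -27584 - 2*(-215)*(166 + (-215)² - 135*(-215))/(-136 - 215) = -27584 - 2*(-215)*(166 + 46225 + 29025)/(-351) = -27584 - 2*(-215)*(-1)*75416/351 = -27584 - 1*32428880/351 = -27584 - 32428880/351 = -42110864/351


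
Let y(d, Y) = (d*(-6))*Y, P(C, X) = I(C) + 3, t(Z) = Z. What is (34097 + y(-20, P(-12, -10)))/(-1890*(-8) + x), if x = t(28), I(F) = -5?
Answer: 33857/15148 ≈ 2.2351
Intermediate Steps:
P(C, X) = -2 (P(C, X) = -5 + 3 = -2)
x = 28
y(d, Y) = -6*Y*d (y(d, Y) = (-6*d)*Y = -6*Y*d)
(34097 + y(-20, P(-12, -10)))/(-1890*(-8) + x) = (34097 - 6*(-2)*(-20))/(-1890*(-8) + 28) = (34097 - 240)/(15120 + 28) = 33857/15148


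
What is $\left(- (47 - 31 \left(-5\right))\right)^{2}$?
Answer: $40804$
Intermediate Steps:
$\left(- (47 - 31 \left(-5\right))\right)^{2} = \left(- (47 - -155)\right)^{2} = \left(- (47 + 155)\right)^{2} = \left(\left(-1\right) 202\right)^{2} = \left(-202\right)^{2} = 40804$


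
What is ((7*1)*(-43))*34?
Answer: -10234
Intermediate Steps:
((7*1)*(-43))*34 = (7*(-43))*34 = -301*34 = -10234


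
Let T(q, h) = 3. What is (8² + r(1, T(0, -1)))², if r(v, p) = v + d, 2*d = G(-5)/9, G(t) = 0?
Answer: 4225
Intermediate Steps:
d = 0 (d = (0/9)/2 = (0*(⅑))/2 = (½)*0 = 0)
r(v, p) = v (r(v, p) = v + 0 = v)
(8² + r(1, T(0, -1)))² = (8² + 1)² = (64 + 1)² = 65² = 4225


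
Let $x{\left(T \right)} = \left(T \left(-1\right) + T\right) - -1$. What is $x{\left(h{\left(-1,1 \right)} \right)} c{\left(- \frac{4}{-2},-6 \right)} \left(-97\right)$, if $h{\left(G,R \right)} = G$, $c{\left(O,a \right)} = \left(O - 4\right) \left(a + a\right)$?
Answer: $-2328$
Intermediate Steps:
$c{\left(O,a \right)} = 2 a \left(-4 + O\right)$ ($c{\left(O,a \right)} = \left(-4 + O\right) 2 a = 2 a \left(-4 + O\right)$)
$x{\left(T \right)} = 1$ ($x{\left(T \right)} = \left(- T + T\right) + 1 = 0 + 1 = 1$)
$x{\left(h{\left(-1,1 \right)} \right)} c{\left(- \frac{4}{-2},-6 \right)} \left(-97\right) = 1 \cdot 2 \left(-6\right) \left(-4 - \frac{4}{-2}\right) \left(-97\right) = 1 \cdot 2 \left(-6\right) \left(-4 - -2\right) \left(-97\right) = 1 \cdot 2 \left(-6\right) \left(-4 + 2\right) \left(-97\right) = 1 \cdot 2 \left(-6\right) \left(-2\right) \left(-97\right) = 1 \cdot 24 \left(-97\right) = 24 \left(-97\right) = -2328$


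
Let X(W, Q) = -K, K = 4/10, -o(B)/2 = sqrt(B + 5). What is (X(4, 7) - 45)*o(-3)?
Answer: 454*sqrt(2)/5 ≈ 128.41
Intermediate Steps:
o(B) = -2*sqrt(5 + B) (o(B) = -2*sqrt(B + 5) = -2*sqrt(5 + B))
K = 2/5 (K = 4*(1/10) = 2/5 ≈ 0.40000)
X(W, Q) = -2/5 (X(W, Q) = -1*2/5 = -2/5)
(X(4, 7) - 45)*o(-3) = (-2/5 - 45)*(-2*sqrt(5 - 3)) = -(-454)*sqrt(2)/5 = 454*sqrt(2)/5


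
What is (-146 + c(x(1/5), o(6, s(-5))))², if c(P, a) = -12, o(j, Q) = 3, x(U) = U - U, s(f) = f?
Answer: 24964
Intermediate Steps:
x(U) = 0
(-146 + c(x(1/5), o(6, s(-5))))² = (-146 - 12)² = (-158)² = 24964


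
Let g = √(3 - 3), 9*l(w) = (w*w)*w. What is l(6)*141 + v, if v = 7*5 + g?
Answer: 3419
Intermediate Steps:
l(w) = w³/9 (l(w) = ((w*w)*w)/9 = (w²*w)/9 = w³/9)
g = 0 (g = √0 = 0)
v = 35 (v = 7*5 + 0 = 35 + 0 = 35)
l(6)*141 + v = ((⅑)*6³)*141 + 35 = ((⅑)*216)*141 + 35 = 24*141 + 35 = 3384 + 35 = 3419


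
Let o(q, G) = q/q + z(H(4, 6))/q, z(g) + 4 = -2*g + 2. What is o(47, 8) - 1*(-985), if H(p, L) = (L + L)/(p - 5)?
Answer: 46364/47 ≈ 986.47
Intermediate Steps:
H(p, L) = 2*L/(-5 + p) (H(p, L) = (2*L)/(-5 + p) = 2*L/(-5 + p))
z(g) = -2 - 2*g (z(g) = -4 + (-2*g + 2) = -4 + (2 - 2*g) = -2 - 2*g)
o(q, G) = 1 + 22/q (o(q, G) = q/q + (-2 - 4*6/(-5 + 4))/q = 1 + (-2 - 4*6/(-1))/q = 1 + (-2 - 4*6*(-1))/q = 1 + (-2 - 2*(-12))/q = 1 + (-2 + 24)/q = 1 + 22/q)
o(47, 8) - 1*(-985) = (22 + 47)/47 - 1*(-985) = (1/47)*69 + 985 = 69/47 + 985 = 46364/47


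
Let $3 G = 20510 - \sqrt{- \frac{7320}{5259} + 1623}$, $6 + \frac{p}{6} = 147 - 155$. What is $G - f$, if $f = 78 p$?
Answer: $\frac{40166}{3} - \frac{\sqrt{4983216287}}{5259} \approx 13375.0$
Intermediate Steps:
$p = -84$ ($p = -36 + 6 \left(147 - 155\right) = -36 + 6 \left(-8\right) = -36 - 48 = -84$)
$f = -6552$ ($f = 78 \left(-84\right) = -6552$)
$G = \frac{20510}{3} - \frac{\sqrt{4983216287}}{5259}$ ($G = \frac{20510 - \sqrt{- \frac{7320}{5259} + 1623}}{3} = \frac{20510 - \sqrt{\left(-7320\right) \frac{1}{5259} + 1623}}{3} = \frac{20510 - \sqrt{- \frac{2440}{1753} + 1623}}{3} = \frac{20510 - \sqrt{\frac{2842679}{1753}}}{3} = \frac{20510 - \frac{\sqrt{4983216287}}{1753}}{3} = \frac{20510}{3} - \frac{\sqrt{4983216287}}{5259} \approx 6823.2$)
$G - f = \left(\frac{20510}{3} - \frac{\sqrt{4983216287}}{5259}\right) - -6552 = \left(\frac{20510}{3} - \frac{\sqrt{4983216287}}{5259}\right) + 6552 = \frac{40166}{3} - \frac{\sqrt{4983216287}}{5259}$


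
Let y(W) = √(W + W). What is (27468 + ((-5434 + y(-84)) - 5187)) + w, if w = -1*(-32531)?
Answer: 49378 + 2*I*√42 ≈ 49378.0 + 12.961*I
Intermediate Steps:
y(W) = √2*√W (y(W) = √(2*W) = √2*√W)
w = 32531
(27468 + ((-5434 + y(-84)) - 5187)) + w = (27468 + ((-5434 + √2*√(-84)) - 5187)) + 32531 = (27468 + ((-5434 + √2*(2*I*√21)) - 5187)) + 32531 = (27468 + ((-5434 + 2*I*√42) - 5187)) + 32531 = (27468 + (-10621 + 2*I*√42)) + 32531 = (16847 + 2*I*√42) + 32531 = 49378 + 2*I*√42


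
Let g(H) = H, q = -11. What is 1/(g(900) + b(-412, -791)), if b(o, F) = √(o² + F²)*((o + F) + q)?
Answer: -9/11722933733 - 607*√31817/117229337330 ≈ -9.2436e-7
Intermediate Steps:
b(o, F) = √(F² + o²)*(-11 + F + o) (b(o, F) = √(o² + F²)*((o + F) - 11) = √(F² + o²)*((F + o) - 11) = √(F² + o²)*(-11 + F + o))
1/(g(900) + b(-412, -791)) = 1/(900 + √((-791)² + (-412)²)*(-11 - 791 - 412)) = 1/(900 + √(625681 + 169744)*(-1214)) = 1/(900 + √795425*(-1214)) = 1/(900 + (5*√31817)*(-1214)) = 1/(900 - 6070*√31817)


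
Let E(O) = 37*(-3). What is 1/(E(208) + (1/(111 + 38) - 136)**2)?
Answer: 22201/408124858 ≈ 5.4398e-5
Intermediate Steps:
E(O) = -111
1/(E(208) + (1/(111 + 38) - 136)**2) = 1/(-111 + (1/(111 + 38) - 136)**2) = 1/(-111 + (1/149 - 136)**2) = 1/(-111 + (-20263/149)**2) = 1/(-111 + 410589169/22201) = 1/(408124858/22201) = 22201/408124858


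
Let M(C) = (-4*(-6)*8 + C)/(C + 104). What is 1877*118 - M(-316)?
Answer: 11738727/53 ≈ 2.2149e+5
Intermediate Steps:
M(C) = (192 + C)/(104 + C) (M(C) = (24*8 + C)/(104 + C) = (192 + C)/(104 + C))
1877*118 - M(-316) = 1877*118 - (192 - 316)/(104 - 316) = 221486 - (-124)/(-212) = 221486 - (-1)*(-124)/212 = 221486 - 1*31/53 = 221486 - 31/53 = 11738727/53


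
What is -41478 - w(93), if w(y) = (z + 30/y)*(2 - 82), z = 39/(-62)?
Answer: -1286578/31 ≈ -41503.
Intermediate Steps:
z = -39/62 (z = 39*(-1/62) = -39/62 ≈ -0.62903)
w(y) = 1560/31 - 2400/y (w(y) = (-39/62 + 30/y)*(2 - 82) = (-39/62 + 30/y)*(-80) = 1560/31 - 2400/y)
-41478 - w(93) = -41478 - (1560/31 - 2400/93) = -41478 - (1560/31 - 2400*1/93) = -41478 - (1560/31 - 800/31) = -41478 - 1*760/31 = -41478 - 760/31 = -1286578/31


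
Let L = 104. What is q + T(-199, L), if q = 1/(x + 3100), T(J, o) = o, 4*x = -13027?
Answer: 65204/627 ≈ 103.99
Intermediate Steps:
x = -13027/4 (x = (¼)*(-13027) = -13027/4 ≈ -3256.8)
q = -4/627 (q = 1/(-13027/4 + 3100) = 1/(-627/4) = -4/627 ≈ -0.0063796)
q + T(-199, L) = -4/627 + 104 = 65204/627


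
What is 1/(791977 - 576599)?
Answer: 1/215378 ≈ 4.6430e-6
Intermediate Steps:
1/(791977 - 576599) = 1/215378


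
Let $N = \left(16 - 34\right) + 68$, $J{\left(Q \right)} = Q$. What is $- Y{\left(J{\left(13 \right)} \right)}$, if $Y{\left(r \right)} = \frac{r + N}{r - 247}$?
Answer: $\frac{7}{26} \approx 0.26923$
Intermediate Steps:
$N = 50$ ($N = -18 + 68 = 50$)
$Y{\left(r \right)} = \frac{50 + r}{-247 + r}$ ($Y{\left(r \right)} = \frac{r + 50}{r - 247} = \frac{50 + r}{-247 + r}$)
$- Y{\left(J{\left(13 \right)} \right)} = - \frac{50 + 13}{-247 + 13} = - \frac{63}{-234} = - \frac{\left(-1\right) 63}{234} = \left(-1\right) \left(- \frac{7}{26}\right) = \frac{7}{26}$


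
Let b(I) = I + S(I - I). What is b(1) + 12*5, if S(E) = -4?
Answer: 57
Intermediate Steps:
b(I) = -4 + I (b(I) = I - 4 = -4 + I)
b(1) + 12*5 = (-4 + 1) + 12*5 = -3 + 60 = 57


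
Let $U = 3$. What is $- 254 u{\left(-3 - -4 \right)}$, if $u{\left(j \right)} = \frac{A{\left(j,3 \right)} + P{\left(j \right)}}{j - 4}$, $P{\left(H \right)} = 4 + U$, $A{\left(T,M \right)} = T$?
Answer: $\frac{2032}{3} \approx 677.33$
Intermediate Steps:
$P{\left(H \right)} = 7$ ($P{\left(H \right)} = 4 + 3 = 7$)
$u{\left(j \right)} = \frac{7 + j}{-4 + j}$ ($u{\left(j \right)} = \frac{j + 7}{j - 4} = \frac{7 + j}{-4 + j}$)
$- 254 u{\left(-3 - -4 \right)} = - 254 \frac{7 - -1}{-4 - -1} = - 254 \frac{7 + \left(-3 + 4\right)}{-4 + \left(-3 + 4\right)} = - 254 \frac{7 + 1}{-4 + 1} = - 254 \frac{1}{-3} \cdot 8 = - 254 \left(\left(- \frac{1}{3}\right) 8\right) = \left(-254\right) \left(- \frac{8}{3}\right) = \frac{2032}{3}$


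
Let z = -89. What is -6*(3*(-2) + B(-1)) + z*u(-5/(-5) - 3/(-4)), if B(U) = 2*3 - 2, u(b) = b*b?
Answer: -4169/16 ≈ -260.56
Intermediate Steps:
u(b) = b²
B(U) = 4 (B(U) = 6 - 2 = 4)
-6*(3*(-2) + B(-1)) + z*u(-5/(-5) - 3/(-4)) = -6*(3*(-2) + 4) - 89*(-5/(-5) - 3/(-4))² = -6*(-6 + 4) - 89*(-5*(-⅕) - 3*(-¼))² = -6*(-2) - 89*(1 + ¾)² = 12 - 89*(7/4)² = 12 - 89*49/16 = 12 - 4361/16 = -4169/16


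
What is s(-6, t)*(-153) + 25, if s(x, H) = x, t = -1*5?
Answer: 943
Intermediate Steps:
t = -5
s(-6, t)*(-153) + 25 = -6*(-153) + 25 = 918 + 25 = 943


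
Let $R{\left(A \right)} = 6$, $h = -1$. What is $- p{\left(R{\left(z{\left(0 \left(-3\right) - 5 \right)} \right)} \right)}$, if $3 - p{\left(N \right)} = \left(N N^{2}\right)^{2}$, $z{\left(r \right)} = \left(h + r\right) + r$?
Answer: $46653$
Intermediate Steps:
$z{\left(r \right)} = -1 + 2 r$ ($z{\left(r \right)} = \left(-1 + r\right) + r = -1 + 2 r$)
$p{\left(N \right)} = 3 - N^{6}$ ($p{\left(N \right)} = 3 - \left(N N^{2}\right)^{2} = 3 - \left(N^{3}\right)^{2} = 3 - N^{6}$)
$- p{\left(R{\left(z{\left(0 \left(-3\right) - 5 \right)} \right)} \right)} = - (3 - 6^{6}) = - (3 - 46656) = \left(-1\right) \left(-46653\right) = 46653$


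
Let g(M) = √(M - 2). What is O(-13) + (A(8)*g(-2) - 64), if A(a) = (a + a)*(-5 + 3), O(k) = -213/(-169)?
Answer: -10603/169 - 64*I ≈ -62.74 - 64.0*I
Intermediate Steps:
g(M) = √(-2 + M)
O(k) = 213/169 (O(k) = -213*(-1/169) = 213/169)
A(a) = -4*a (A(a) = (2*a)*(-2) = -4*a)
O(-13) + (A(8)*g(-2) - 64) = 213/169 + ((-4*8)*√(-2 - 2) - 64) = 213/169 + (-64*I - 64) = 213/169 + (-64 - 64*I) = -10603/169 - 64*I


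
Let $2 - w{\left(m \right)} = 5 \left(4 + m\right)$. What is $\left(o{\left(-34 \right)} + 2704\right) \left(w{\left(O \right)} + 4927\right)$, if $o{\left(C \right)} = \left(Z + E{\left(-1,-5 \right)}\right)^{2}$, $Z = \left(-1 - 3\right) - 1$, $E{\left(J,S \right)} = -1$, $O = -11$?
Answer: $13601360$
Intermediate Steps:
$w{\left(m \right)} = -18 - 5 m$ ($w{\left(m \right)} = 2 - 5 \left(4 + m\right) = 2 - \left(20 + 5 m\right) = -18 - 5 m$)
$Z = -5$ ($Z = -4 - 1 = -5$)
$o{\left(C \right)} = 36$ ($o{\left(C \right)} = \left(-5 - 1\right)^{2} = \left(-6\right)^{2} = 36$)
$\left(o{\left(-34 \right)} + 2704\right) \left(w{\left(O \right)} + 4927\right) = \left(36 + 2704\right) \left(\left(-18 - -55\right) + 4927\right) = 2740 \left(\left(-18 + 55\right) + 4927\right) = 2740 \left(37 + 4927\right) = 2740 \cdot 4964 = 13601360$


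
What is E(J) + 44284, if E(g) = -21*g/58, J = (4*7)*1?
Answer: 1283942/29 ≈ 44274.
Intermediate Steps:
J = 28 (J = 28*1 = 28)
E(g) = -21*g/58
E(J) + 44284 = -21/58*28 + 44284 = -294/29 + 44284 = 1283942/29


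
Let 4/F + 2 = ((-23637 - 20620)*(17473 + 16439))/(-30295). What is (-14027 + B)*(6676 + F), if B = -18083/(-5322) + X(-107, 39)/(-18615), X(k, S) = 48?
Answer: -1159980007799995973307767/12390091303522485 ≈ -9.3622e+7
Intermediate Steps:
B = 112119863/33023010 (B = -18083/(-5322) + 48/(-18615) = -18083*(-1/5322) + 48*(-1/18615) = 18083/5322 - 16/6205 = 112119863/33023010 ≈ 3.3952)
F = 60590/750391397 (F = 4/(-2 + ((-23637 - 20620)*(17473 + 16439))/(-30295)) = 4/(-2 - 44257*33912*(-1/30295)) = 4/(-2 - 1500843384*(-1/30295)) = 4/(-2 + 1500843384/30295) = 4/(1500782794/30295) = 4*(30295/1500782794) = 60590/750391397 ≈ 8.0745e-5)
(-14027 + B)*(6676 + F) = (-14027 + 112119863/33023010)*(6676 + 60590/750391397) = -463101641407/33023010*5009613026962/750391397 = -1159980007799995973307767/12390091303522485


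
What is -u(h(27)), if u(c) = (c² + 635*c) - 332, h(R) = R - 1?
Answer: -16854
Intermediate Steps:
h(R) = -1 + R
u(c) = -332 + c² + 635*c
-u(h(27)) = -(-332 + (-1 + 27)² + 635*(-1 + 27)) = -(-332 + 26² + 635*26) = -(-332 + 676 + 16510) = -1*16854 = -16854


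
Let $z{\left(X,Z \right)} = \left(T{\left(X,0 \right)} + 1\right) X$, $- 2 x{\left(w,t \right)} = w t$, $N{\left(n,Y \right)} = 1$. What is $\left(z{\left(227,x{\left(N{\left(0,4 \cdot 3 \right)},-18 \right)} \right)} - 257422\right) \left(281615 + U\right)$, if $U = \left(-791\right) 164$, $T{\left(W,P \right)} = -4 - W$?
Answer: $-47030314112$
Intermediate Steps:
$U = -129724$
$x{\left(w,t \right)} = - \frac{t w}{2}$ ($x{\left(w,t \right)} = - \frac{w t}{2} = - \frac{t w}{2}$)
$z{\left(X,Z \right)} = X \left(-3 - X\right)$ ($z{\left(X,Z \right)} = \left(\left(-4 - X\right) + 1\right) X = \left(-3 - X\right) X = X \left(-3 - X\right)$)
$\left(z{\left(227,x{\left(N{\left(0,4 \cdot 3 \right)},-18 \right)} \right)} - 257422\right) \left(281615 + U\right) = \left(\left(-1\right) 227 \left(3 + 227\right) - 257422\right) \left(281615 - 129724\right) = \left(\left(-1\right) 227 \cdot 230 - 257422\right) 151891 = \left(-52210 - 257422\right) 151891 = \left(-309632\right) 151891 = -47030314112$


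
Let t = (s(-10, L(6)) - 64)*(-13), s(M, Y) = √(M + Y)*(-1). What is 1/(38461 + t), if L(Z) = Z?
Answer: 39293/1543940525 - 26*I/1543940525 ≈ 2.545e-5 - 1.684e-8*I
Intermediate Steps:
s(M, Y) = -√(M + Y)
t = 832 + 26*I (t = (-√(-10 + 6) - 64)*(-13) = (-√(-4) - 64)*(-13) = (-2*I - 64)*(-13) = (-64 - 2*I)*(-13) = 832 + 26*I ≈ 832.0 + 26.0*I)
1/(38461 + t) = 1/(38461 + (832 + 26*I)) = 1/(39293 + 26*I) = (39293 - 26*I)/1543940525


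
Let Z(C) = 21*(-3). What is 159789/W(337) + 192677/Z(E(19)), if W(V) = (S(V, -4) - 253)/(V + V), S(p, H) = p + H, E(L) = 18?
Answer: 3384773179/2520 ≈ 1.3432e+6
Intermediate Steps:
S(p, H) = H + p
Z(C) = -63
W(V) = (-257 + V)/(2*V) (W(V) = ((-4 + V) - 253)/(V + V) = (-257 + V)/((2*V)) = (-257 + V)*(1/(2*V)) = (-257 + V)/(2*V))
159789/W(337) + 192677/Z(E(19)) = 159789/(((½)*(-257 + 337)/337)) + 192677/(-63) = 159789/(((½)*(1/337)*80)) + 192677*(-1/63) = 159789/(40/337) - 192677/63 = 159789*(337/40) - 192677/63 = 53848893/40 - 192677/63 = 3384773179/2520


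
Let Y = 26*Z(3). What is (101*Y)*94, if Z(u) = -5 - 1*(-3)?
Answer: -493688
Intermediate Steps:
Z(u) = -2 (Z(u) = -5 + 3 = -2)
Y = -52 (Y = 26*(-2) = -52)
(101*Y)*94 = (101*(-52))*94 = -5252*94 = -493688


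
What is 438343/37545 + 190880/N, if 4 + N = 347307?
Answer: 159404428529/13039491135 ≈ 12.225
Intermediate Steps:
N = 347303 (N = -4 + 347307 = 347303)
438343/37545 + 190880/N = 438343/37545 + 190880/347303 = 159404428529/13039491135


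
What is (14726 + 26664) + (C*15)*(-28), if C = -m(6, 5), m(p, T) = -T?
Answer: 39290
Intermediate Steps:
C = 5 (C = -(-1)*5 = -1*(-5) = 5)
(14726 + 26664) + (C*15)*(-28) = (14726 + 26664) + (5*15)*(-28) = 41390 + 75*(-28) = 41390 - 2100 = 39290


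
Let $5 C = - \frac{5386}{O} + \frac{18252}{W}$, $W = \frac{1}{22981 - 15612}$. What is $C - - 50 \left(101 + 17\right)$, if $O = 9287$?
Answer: $\frac{249873212534}{9287} \approx 2.6906 \cdot 10^{7}$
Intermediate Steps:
$W = \frac{1}{7369} \approx 0.0001357$
$C = \frac{249818419234}{9287}$ ($C = \frac{- \frac{5386}{9287} + 18252 \frac{1}{\frac{1}{7369}}}{5} = \frac{\left(-5386\right) \frac{1}{9287} + 18252 \cdot 7369}{5} = \frac{- \frac{5386}{9287} + 134498988}{5} = \frac{1}{5} \cdot \frac{1249092096170}{9287} = \frac{249818419234}{9287} \approx 2.69 \cdot 10^{7}$)
$C - - 50 \left(101 + 17\right) = \frac{249818419234}{9287} - - 50 \left(101 + 17\right) = \frac{249818419234}{9287} - \left(-50\right) 118 = \frac{249818419234}{9287} - -5900 = \frac{249818419234}{9287} + 5900 = \frac{249873212534}{9287}$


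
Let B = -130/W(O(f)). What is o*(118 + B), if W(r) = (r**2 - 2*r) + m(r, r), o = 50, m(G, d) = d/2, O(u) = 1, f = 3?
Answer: 18900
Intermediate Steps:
m(G, d) = d/2 (m(G, d) = d*(1/2) = d/2)
W(r) = r**2 - 3*r/2 (W(r) = (r**2 - 2*r) + r/2 = r**2 - 3*r/2)
B = 260 (B = -130*2/(-3 + 2*1) = -130*2/(-3 + 2) = -130/((1/2)*1*(-1)) = -130/(-1/2) = -130*(-2) = 260)
o*(118 + B) = 50*(118 + 260) = 50*378 = 18900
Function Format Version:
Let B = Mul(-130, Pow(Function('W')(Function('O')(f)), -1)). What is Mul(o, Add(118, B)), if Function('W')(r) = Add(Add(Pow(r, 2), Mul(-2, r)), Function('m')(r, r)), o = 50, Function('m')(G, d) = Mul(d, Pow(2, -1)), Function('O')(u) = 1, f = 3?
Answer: 18900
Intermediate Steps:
Function('m')(G, d) = Mul(Rational(1, 2), d) (Function('m')(G, d) = Mul(d, Rational(1, 2)) = Mul(Rational(1, 2), d))
Function('W')(r) = Add(Pow(r, 2), Mul(Rational(-3, 2), r)) (Function('W')(r) = Add(Add(Pow(r, 2), Mul(-2, r)), Mul(Rational(1, 2), r)) = Add(Pow(r, 2), Mul(Rational(-3, 2), r)))
B = 260 (B = Mul(-130, Pow(Mul(Rational(1, 2), 1, Add(-3, Mul(2, 1))), -1)) = Mul(-130, Pow(Mul(Rational(1, 2), 1, Add(-3, 2)), -1)) = Mul(-130, Pow(Mul(Rational(1, 2), 1, -1), -1)) = Mul(-130, Pow(Rational(-1, 2), -1)) = Mul(-130, -2) = 260)
Mul(o, Add(118, B)) = Mul(50, Add(118, 260)) = Mul(50, 378) = 18900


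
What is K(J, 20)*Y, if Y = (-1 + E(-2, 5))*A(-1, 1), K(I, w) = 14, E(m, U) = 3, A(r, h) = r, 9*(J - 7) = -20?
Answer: -28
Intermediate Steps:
J = 43/9 (J = 7 + (⅑)*(-20) = 7 - 20/9 = 43/9 ≈ 4.7778)
Y = -2 (Y = (-1 + 3)*(-1) = 2*(-1) = -2)
K(J, 20)*Y = 14*(-2) = -28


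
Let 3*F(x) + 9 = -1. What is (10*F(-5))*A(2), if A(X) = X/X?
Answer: -100/3 ≈ -33.333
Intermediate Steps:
A(X) = 1
F(x) = -10/3 (F(x) = -3 + (⅓)*(-1) = -3 - ⅓ = -10/3)
(10*F(-5))*A(2) = (10*(-10/3))*1 = -100/3*1 = -100/3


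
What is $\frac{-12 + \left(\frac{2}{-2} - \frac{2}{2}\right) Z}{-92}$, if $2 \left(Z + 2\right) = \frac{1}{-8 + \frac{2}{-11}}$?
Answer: $\frac{709}{8280} \approx 0.085628$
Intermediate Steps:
$Z = - \frac{371}{180}$ ($Z = -2 + \frac{1}{2 \left(-8 + \frac{2}{-11}\right)} = -2 + \frac{1}{2 \left(-8 + 2 \left(- \frac{1}{11}\right)\right)} = -2 + \frac{1}{2 \left(-8 - \frac{2}{11}\right)} = -2 + \frac{1}{2 \left(- \frac{90}{11}\right)} = -2 + \frac{1}{2} \left(- \frac{11}{90}\right) = -2 - \frac{11}{180} = - \frac{371}{180} \approx -2.0611$)
$\frac{-12 + \left(\frac{2}{-2} - \frac{2}{2}\right) Z}{-92} = \frac{-12 + \left(\frac{2}{-2} - \frac{2}{2}\right) \left(- \frac{371}{180}\right)}{-92} = \left(-12 + \left(2 \left(- \frac{1}{2}\right) - 1\right) \left(- \frac{371}{180}\right)\right) \left(- \frac{1}{92}\right) = \left(-12 + \left(-1 - 1\right) \left(- \frac{371}{180}\right)\right) \left(- \frac{1}{92}\right) = \left(-12 - - \frac{371}{90}\right) \left(- \frac{1}{92}\right) = \left(-12 + \frac{371}{90}\right) \left(- \frac{1}{92}\right) = \left(- \frac{709}{90}\right) \left(- \frac{1}{92}\right) = \frac{709}{8280}$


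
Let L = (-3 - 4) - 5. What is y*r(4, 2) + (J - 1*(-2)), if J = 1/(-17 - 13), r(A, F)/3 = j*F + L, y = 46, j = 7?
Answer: 8339/30 ≈ 277.97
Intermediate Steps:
L = -12 (L = -7 - 5 = -12)
r(A, F) = -36 + 21*F (r(A, F) = 3*(7*F - 12) = 3*(-12 + 7*F) = -36 + 21*F)
J = -1/30 (J = 1/(-30) = -1/30 ≈ -0.033333)
y*r(4, 2) + (J - 1*(-2)) = 46*(-36 + 21*2) + (-1/30 - 1*(-2)) = 46*(-36 + 42) + (-1/30 + 2) = 46*6 + 59/30 = 276 + 59/30 = 8339/30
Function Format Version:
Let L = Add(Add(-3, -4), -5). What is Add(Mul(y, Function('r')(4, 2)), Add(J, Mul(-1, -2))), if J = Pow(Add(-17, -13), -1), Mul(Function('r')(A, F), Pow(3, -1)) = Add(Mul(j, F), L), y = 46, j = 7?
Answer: Rational(8339, 30) ≈ 277.97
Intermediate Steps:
L = -12 (L = Add(-7, -5) = -12)
Function('r')(A, F) = Add(-36, Mul(21, F)) (Function('r')(A, F) = Mul(3, Add(Mul(7, F), -12)) = Mul(3, Add(-12, Mul(7, F))) = Add(-36, Mul(21, F)))
J = Rational(-1, 30) (J = Pow(-30, -1) = Rational(-1, 30) ≈ -0.033333)
Add(Mul(y, Function('r')(4, 2)), Add(J, Mul(-1, -2))) = Add(Mul(46, Add(-36, Mul(21, 2))), Add(Rational(-1, 30), Mul(-1, -2))) = Add(Mul(46, Add(-36, 42)), Add(Rational(-1, 30), 2)) = Add(Mul(46, 6), Rational(59, 30)) = Add(276, Rational(59, 30)) = Rational(8339, 30)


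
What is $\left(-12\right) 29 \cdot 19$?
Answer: $-6612$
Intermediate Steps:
$\left(-12\right) 29 \cdot 19 = \left(-348\right) 19 = -6612$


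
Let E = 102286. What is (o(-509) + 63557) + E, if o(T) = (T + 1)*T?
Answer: 424415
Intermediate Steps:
o(T) = T*(1 + T) (o(T) = (1 + T)*T = T*(1 + T))
(o(-509) + 63557) + E = (-509*(1 - 509) + 63557) + 102286 = (-509*(-508) + 63557) + 102286 = (258572 + 63557) + 102286 = 322129 + 102286 = 424415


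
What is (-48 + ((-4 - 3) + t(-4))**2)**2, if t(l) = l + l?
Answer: 31329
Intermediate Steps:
t(l) = 2*l
(-48 + ((-4 - 3) + t(-4))**2)**2 = (-48 + ((-4 - 3) + 2*(-4))**2)**2 = (-48 + (-7 - 8)**2)**2 = (-48 + (-15)**2)**2 = (-48 + 225)**2 = 177**2 = 31329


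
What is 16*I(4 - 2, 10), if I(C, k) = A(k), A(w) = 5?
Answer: 80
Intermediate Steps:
I(C, k) = 5
16*I(4 - 2, 10) = 16*5 = 80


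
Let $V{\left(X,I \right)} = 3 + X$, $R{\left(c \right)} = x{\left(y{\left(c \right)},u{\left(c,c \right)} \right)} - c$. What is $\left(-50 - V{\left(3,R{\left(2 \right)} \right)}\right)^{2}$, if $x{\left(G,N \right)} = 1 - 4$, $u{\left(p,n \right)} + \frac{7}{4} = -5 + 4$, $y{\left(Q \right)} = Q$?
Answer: $3136$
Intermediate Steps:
$u{\left(p,n \right)} = - \frac{11}{4}$ ($u{\left(p,n \right)} = - \frac{7}{4} + \left(-5 + 4\right) = - \frac{7}{4} - 1 = - \frac{11}{4}$)
$x{\left(G,N \right)} = -3$
$R{\left(c \right)} = -3 - c$
$\left(-50 - V{\left(3,R{\left(2 \right)} \right)}\right)^{2} = \left(-50 - \left(3 + 3\right)\right)^{2} = \left(-50 - 6\right)^{2} = \left(-56\right)^{2} = 3136$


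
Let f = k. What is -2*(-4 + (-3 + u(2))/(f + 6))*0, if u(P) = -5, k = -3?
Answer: 0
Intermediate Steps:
f = -3
-2*(-4 + (-3 + u(2))/(f + 6))*0 = -2*(-4 + (-3 - 5)/(-3 + 6))*0 = -2*(-4 - 8/3)*0 = -2*(-20/3)*0 = (40/3)*0 = 0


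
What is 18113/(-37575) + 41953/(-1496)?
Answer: -1603481023/56212200 ≈ -28.526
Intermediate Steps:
18113/(-37575) + 41953/(-1496) = 18113*(-1/37575) + 41953*(-1/1496) = -18113/37575 - 41953/1496 = -1603481023/56212200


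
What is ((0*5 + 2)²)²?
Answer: 16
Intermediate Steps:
((0*5 + 2)²)² = ((0 + 2)²)² = (2²)² = 4² = 16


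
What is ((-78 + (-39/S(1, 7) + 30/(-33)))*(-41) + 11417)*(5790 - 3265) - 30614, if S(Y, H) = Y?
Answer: 451042346/11 ≈ 4.1004e+7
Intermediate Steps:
((-78 + (-39/S(1, 7) + 30/(-33)))*(-41) + 11417)*(5790 - 3265) - 30614 = ((-78 + (-39/1 + 30/(-33)))*(-41) + 11417)*(5790 - 3265) - 30614 = ((-78 + (-39*1 + 30*(-1/33)))*(-41) + 11417)*2525 - 30614 = ((-78 + (-39 - 10/11))*(-41) + 11417)*2525 - 30614 = ((-78 - 439/11)*(-41) + 11417)*2525 - 30614 = (-1297/11*(-41) + 11417)*2525 - 30614 = (53177/11 + 11417)*2525 - 30614 = (178764/11)*2525 - 30614 = 451379100/11 - 30614 = 451042346/11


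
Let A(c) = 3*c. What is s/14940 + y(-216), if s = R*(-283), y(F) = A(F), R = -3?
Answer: -3226757/4980 ≈ -647.94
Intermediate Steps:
y(F) = 3*F
s = 849 (s = -3*(-283) = 849)
s/14940 + y(-216) = 849/14940 + 3*(-216) = 849*(1/14940) - 648 = 283/4980 - 648 = -3226757/4980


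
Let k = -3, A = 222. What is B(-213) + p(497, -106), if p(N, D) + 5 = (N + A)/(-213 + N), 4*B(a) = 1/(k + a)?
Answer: -151487/61344 ≈ -2.4695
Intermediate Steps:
B(a) = 1/(4*(-3 + a))
p(N, D) = -5 + (222 + N)/(-213 + N) (p(N, D) = -5 + (N + 222)/(-213 + N) = -5 + (222 + N)/(-213 + N))
B(-213) + p(497, -106) = 1/(4*(-3 - 213)) + (1287 - 4*497)/(-213 + 497) = (¼)/(-216) + (1287 - 1988)/284 = (¼)*(-1/216) + (1/284)*(-701) = -1/864 - 701/284 = -151487/61344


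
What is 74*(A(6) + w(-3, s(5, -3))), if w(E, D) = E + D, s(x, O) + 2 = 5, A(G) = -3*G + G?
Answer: -888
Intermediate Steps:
A(G) = -2*G
s(x, O) = 3 (s(x, O) = -2 + 5 = 3)
w(E, D) = D + E
74*(A(6) + w(-3, s(5, -3))) = 74*(-2*6 + (3 - 3)) = 74*(-12 + 0) = 74*(-12) = -888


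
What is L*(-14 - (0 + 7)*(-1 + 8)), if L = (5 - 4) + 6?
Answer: -441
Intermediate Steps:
L = 7 (L = 1 + 6 = 7)
L*(-14 - (0 + 7)*(-1 + 8)) = 7*(-14 - (0 + 7)*(-1 + 8)) = 7*(-14 - 7*7) = 7*(-14 - 1*49) = 7*(-14 - 49) = 7*(-63) = -441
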